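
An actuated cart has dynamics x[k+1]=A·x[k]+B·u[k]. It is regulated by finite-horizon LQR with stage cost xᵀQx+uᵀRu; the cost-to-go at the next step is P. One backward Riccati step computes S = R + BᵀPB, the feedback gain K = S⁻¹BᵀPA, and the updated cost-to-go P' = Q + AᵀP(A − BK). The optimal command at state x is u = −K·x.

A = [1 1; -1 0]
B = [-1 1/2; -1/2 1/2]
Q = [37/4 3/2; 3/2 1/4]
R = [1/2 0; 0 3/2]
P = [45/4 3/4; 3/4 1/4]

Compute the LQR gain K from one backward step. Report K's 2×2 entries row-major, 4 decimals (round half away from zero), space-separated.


-0.8097 -0.8597 0.0925 0.1319

BᵀP = [-11.6250 -0.8750; 6.0000 0.5000]
S = R + BᵀPB = [1/2 0; 0 3/2] + [12.0625 -6.2500; -6.2500 3.2500] = [12.5625 -6.2500; -6.2500 4.7500]
BᵀPA = [-10.7500 -11.6250; 5.5000 6.0000]
K = S⁻¹·BᵀPA = [-0.8097 -0.8597; 0.0925 0.1319]
A−BK = [0.1440 0.0743; -1.4511 -0.4958]
AᵀP(A−BK) = [0.7870 0.5322; 0.5322 0.4640]
P' = Q + AᵀP(A−BK) = [10.0370 2.0322; 2.0322 0.7140]
tr(P') = 10.7509


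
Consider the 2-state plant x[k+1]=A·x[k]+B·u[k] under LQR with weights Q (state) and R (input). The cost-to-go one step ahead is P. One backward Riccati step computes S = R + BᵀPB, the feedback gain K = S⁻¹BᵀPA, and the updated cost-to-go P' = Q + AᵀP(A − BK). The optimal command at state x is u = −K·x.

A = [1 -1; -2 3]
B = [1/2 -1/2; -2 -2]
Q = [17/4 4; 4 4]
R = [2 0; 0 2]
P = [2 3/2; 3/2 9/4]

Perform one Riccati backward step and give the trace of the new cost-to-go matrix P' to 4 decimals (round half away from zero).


11.6667

BᵀP = [-2.0000 -3.7500; -4.0000 -5.2500]
S = R + BᵀPB = [2 0; 0 2] + [6.5000 8.5000; 8.5000 12.5000] = [8.5000 8.5000; 8.5000 14.5000]
BᵀPA = [5.5000 -9.2500; 6.5000 -11.7500]
K = S⁻¹·BᵀPA = [0.4804 -0.6716; 0.1667 -0.4167]
A−BK = [0.8431 -0.8725; -0.7059 0.8235]
AᵀP(A−BK) = [1.2745 -1.5980; -1.5980 2.1422]
P' = Q + AᵀP(A−BK) = [5.5245 2.4020; 2.4020 6.1422]
tr(P') = 11.6667


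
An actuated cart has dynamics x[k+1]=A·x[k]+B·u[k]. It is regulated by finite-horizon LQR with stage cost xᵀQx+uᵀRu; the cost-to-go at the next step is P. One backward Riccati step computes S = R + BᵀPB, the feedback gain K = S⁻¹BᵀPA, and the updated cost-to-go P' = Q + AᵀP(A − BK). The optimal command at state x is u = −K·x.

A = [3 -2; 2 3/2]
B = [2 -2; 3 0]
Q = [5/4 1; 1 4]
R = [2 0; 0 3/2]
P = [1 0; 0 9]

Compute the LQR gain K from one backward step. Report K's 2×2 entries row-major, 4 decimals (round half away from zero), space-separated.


0.6616 0.4686 -0.6097 1.0681

BᵀP = [2.0000 27.0000; -2.0000 0.0000]
S = R + BᵀPB = [2 0; 0 3/2] + [85.0000 -4.0000; -4.0000 4.0000] = [87.0000 -4.0000; -4.0000 5.5000]
BᵀPA = [60.0000 36.5000; -6.0000 4.0000]
K = S⁻¹·BᵀPA = [0.6616 0.4686; -0.6097 1.0681]
A−BK = [0.4573 -0.8011; 0.0151 0.0941]
AᵀP(A−BK) = [1.6443 -0.7103; -0.7103 2.8719]
P' = Q + AᵀP(A−BK) = [2.8943 0.2897; 0.2897 6.8719]
tr(P') = 9.7662


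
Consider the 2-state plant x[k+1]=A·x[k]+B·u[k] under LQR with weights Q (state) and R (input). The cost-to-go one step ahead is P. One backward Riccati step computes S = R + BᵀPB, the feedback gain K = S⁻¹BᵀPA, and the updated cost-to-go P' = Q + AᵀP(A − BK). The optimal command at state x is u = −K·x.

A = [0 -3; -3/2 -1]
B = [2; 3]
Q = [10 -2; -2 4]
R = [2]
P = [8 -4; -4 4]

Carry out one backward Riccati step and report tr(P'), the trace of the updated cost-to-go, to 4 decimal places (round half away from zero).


61.7273

BᵀP = [4.0000 4.0000]
S = R + BᵀPB = [2] + [20.0000] = [22.0000]
BᵀPA = [-6.0000 -16.0000]
K = S⁻¹·BᵀPA = [-0.2727 -0.7273]
A−BK = [0.5455 -1.5455; -0.6818 1.1818]
AᵀP(A−BK) = [7.3636 -16.3636; -16.3636 40.3636]
P' = Q + AᵀP(A−BK) = [17.3636 -18.3636; -18.3636 44.3636]
tr(P') = 61.7273


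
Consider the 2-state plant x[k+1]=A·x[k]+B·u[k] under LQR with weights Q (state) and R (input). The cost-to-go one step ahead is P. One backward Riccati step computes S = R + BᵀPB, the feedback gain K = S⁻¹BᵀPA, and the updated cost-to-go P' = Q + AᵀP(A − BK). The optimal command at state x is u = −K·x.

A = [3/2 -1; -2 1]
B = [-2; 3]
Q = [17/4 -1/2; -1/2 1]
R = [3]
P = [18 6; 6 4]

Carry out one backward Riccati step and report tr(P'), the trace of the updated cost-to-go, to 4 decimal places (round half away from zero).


BᵀP = [-18.0000 0.0000]
S = R + BᵀPB = [3] + [36.0000] = [39.0000]
BᵀPA = [-27.0000 18.0000]
K = S⁻¹·BᵀPA = [-0.6923 0.4615]
A−BK = [0.1154 -0.0769; 0.0769 -0.3846]
AᵀP(A−BK) = [1.8077 -1.5385; -1.5385 1.6923]
P' = Q + AᵀP(A−BK) = [6.0577 -2.0385; -2.0385 2.6923]
tr(P') = 8.7500

8.7500


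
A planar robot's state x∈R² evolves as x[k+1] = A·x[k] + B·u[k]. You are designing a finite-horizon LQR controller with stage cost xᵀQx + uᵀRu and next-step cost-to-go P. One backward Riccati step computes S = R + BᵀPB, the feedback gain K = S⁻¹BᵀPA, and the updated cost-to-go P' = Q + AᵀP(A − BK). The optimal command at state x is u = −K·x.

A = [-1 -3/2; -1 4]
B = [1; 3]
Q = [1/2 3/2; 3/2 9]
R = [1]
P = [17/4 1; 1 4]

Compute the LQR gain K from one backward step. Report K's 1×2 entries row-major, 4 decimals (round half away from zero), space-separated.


BᵀP = [7.2500 13.0000]
S = R + BᵀPB = [1] + [46.2500] = [47.2500]
BᵀPA = [-20.2500 41.1250]
K = S⁻¹·BᵀPA = [-0.4286 0.8704]
A−BK = [-0.5714 -2.3704; 0.2857 1.3889]
AᵀP(A−BK) = [1.5714 5.5000; 5.5000 25.7685]
P' = Q + AᵀP(A−BK) = [2.0714 7.0000; 7.0000 34.7685]
tr(P') = 36.8399

-0.4286 0.8704


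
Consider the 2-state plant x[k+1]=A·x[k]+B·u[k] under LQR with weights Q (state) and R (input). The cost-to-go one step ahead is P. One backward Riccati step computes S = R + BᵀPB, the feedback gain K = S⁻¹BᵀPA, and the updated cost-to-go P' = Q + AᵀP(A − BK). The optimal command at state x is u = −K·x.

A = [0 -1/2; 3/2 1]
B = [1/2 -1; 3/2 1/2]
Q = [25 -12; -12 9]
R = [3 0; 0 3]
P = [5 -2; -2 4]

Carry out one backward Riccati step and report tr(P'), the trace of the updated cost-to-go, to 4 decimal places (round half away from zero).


37.6940

BᵀP = [-0.5000 5.0000; -6.0000 4.0000]
S = R + BᵀPB = [3 0; 0 3] + [7.2500 3.0000; 3.0000 8.0000] = [10.2500 3.0000; 3.0000 11.0000]
BᵀPA = [7.5000 5.2500; 6.0000 7.0000]
K = S⁻¹·BᵀPA = [0.6217 0.3542; 0.3759 0.5398]
A−BK = [0.0651 -0.1373; 0.3795 0.1988]
AᵀP(A−BK) = [2.0819 1.6048; 1.6048 1.6120]
P' = Q + AᵀP(A−BK) = [27.0819 -10.3952; -10.3952 10.6120]
tr(P') = 37.6940


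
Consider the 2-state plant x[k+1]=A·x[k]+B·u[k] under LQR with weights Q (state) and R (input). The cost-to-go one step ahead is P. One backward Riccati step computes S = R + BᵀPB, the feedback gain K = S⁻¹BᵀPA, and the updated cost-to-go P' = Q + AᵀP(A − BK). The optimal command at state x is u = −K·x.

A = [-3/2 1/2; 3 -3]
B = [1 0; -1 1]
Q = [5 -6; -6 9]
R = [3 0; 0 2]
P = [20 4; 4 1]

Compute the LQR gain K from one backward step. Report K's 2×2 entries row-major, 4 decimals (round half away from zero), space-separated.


BᵀP = [16.0000 3.0000; 4.0000 1.0000]
S = R + BᵀPB = [3 0; 0 2] + [13.0000 3.0000; 3.0000 1.0000] = [16.0000 3.0000; 3.0000 3.0000]
BᵀPA = [-15.0000 -1.0000; -3.0000 -1.0000]
K = S⁻¹·BᵀPA = [-0.9231 0.0000; -0.0769 -0.3333]
A−BK = [-0.5769 0.5000; 2.1538 -2.6667]
AᵀP(A−BK) = [3.9231 -1.0000; -1.0000 1.6667]
P' = Q + AᵀP(A−BK) = [8.9231 -7.0000; -7.0000 10.6667]
tr(P') = 19.5897

-0.9231 0.0000 -0.0769 -0.3333


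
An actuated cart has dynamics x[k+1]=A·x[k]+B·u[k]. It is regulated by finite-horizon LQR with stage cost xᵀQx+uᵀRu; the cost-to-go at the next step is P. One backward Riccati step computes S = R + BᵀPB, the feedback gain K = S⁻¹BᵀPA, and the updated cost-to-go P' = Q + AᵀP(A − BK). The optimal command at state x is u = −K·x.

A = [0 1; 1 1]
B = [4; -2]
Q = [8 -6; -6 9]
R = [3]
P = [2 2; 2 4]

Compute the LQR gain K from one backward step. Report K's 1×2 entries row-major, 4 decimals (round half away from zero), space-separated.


BᵀP = [4.0000 0.0000]
S = R + BᵀPB = [3] + [16.0000] = [19.0000]
BᵀPA = [0.0000 4.0000]
K = S⁻¹·BᵀPA = [0.0000 0.2105]
A−BK = [0.0000 0.1579; 1.0000 1.4211]
AᵀP(A−BK) = [4.0000 6.0000; 6.0000 9.1579]
P' = Q + AᵀP(A−BK) = [12.0000 0.0000; 0.0000 18.1579]
tr(P') = 30.1579

0.0000 0.2105


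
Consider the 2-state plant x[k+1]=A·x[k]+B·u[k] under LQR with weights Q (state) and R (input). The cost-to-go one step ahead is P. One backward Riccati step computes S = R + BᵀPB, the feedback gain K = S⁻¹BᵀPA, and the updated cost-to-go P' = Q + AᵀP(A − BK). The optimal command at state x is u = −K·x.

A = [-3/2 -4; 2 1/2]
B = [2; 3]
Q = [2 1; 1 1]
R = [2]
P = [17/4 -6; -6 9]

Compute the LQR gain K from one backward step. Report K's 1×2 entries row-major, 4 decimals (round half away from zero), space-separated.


1.5804 1.6250

BᵀP = [-9.5000 15.0000]
S = R + BᵀPB = [2] + [26.0000] = [28.0000]
BᵀPA = [44.2500 45.5000]
K = S⁻¹·BᵀPA = [1.5804 1.6250]
A−BK = [-4.6607 -7.2500; -2.7411 -4.3750]
AᵀP(A−BK) = [11.6317 15.0938; 15.0938 20.3125]
P' = Q + AᵀP(A−BK) = [13.6317 16.0938; 16.0938 21.3125]
tr(P') = 34.9442


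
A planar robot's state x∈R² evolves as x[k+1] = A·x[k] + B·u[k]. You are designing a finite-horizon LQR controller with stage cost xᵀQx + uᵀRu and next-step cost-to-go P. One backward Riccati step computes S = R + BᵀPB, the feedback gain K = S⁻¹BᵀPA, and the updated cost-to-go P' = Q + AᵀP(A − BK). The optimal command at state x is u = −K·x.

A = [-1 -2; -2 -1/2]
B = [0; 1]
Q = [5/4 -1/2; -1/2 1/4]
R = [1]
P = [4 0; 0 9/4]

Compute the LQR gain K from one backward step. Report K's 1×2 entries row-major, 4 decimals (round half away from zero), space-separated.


BᵀP = [0.0000 2.2500]
S = R + BᵀPB = [1] + [2.2500] = [3.2500]
BᵀPA = [-4.5000 -1.1250]
K = S⁻¹·BᵀPA = [-1.3846 -0.3462]
A−BK = [-1.0000 -2.0000; -0.6154 -0.1538]
AᵀP(A−BK) = [6.7692 8.6923; 8.6923 16.1731]
P' = Q + AᵀP(A−BK) = [8.0192 8.1923; 8.1923 16.4231]
tr(P') = 24.4423

-1.3846 -0.3462


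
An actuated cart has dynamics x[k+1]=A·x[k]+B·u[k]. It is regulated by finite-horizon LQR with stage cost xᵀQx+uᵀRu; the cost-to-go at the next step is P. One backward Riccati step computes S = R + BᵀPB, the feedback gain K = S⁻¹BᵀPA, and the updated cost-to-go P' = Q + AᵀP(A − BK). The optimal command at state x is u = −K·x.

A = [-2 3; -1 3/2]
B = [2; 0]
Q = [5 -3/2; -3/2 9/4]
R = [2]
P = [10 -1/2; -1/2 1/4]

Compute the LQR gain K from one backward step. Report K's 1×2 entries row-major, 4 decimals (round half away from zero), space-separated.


-0.9286 1.3929

BᵀP = [20.0000 -1.0000]
S = R + BᵀPB = [2] + [40.0000] = [42.0000]
BᵀPA = [-39.0000 58.5000]
K = S⁻¹·BᵀPA = [-0.9286 1.3929]
A−BK = [-0.1429 0.2143; -1.0000 1.5000]
AᵀP(A−BK) = [2.0357 -3.0536; -3.0536 4.5804]
P' = Q + AᵀP(A−BK) = [7.0357 -4.5536; -4.5536 6.8304]
tr(P') = 13.8661


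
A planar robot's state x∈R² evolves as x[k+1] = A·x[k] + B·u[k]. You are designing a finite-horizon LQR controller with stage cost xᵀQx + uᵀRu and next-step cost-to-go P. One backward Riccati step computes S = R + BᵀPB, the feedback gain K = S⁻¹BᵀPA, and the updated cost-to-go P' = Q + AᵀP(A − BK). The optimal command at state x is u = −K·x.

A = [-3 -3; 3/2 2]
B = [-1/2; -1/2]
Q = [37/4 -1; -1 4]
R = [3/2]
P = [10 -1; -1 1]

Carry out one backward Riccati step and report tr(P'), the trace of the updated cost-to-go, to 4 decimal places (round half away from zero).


BᵀP = [-4.5000 0.0000]
S = R + BᵀPB = [3/2] + [2.2500] = [3.7500]
BᵀPA = [13.5000 13.5000]
K = S⁻¹·BᵀPA = [3.6000 3.6000]
A−BK = [-1.2000 -1.2000; 3.3000 3.8000]
AᵀP(A−BK) = [52.6500 54.9000; 54.9000 57.4000]
P' = Q + AᵀP(A−BK) = [61.9000 53.9000; 53.9000 61.4000]
tr(P') = 123.3000

123.3000


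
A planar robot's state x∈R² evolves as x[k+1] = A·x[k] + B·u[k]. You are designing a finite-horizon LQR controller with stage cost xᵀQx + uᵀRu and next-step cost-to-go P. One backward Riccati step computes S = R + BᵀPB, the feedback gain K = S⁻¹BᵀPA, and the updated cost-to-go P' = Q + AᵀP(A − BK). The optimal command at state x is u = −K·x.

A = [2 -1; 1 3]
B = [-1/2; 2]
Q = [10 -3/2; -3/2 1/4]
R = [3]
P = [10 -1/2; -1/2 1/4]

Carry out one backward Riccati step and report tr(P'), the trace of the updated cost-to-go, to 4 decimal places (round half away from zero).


37.8000

BᵀP = [-6.0000 0.7500]
S = R + BᵀPB = [3] + [4.5000] = [7.5000]
BᵀPA = [-11.2500 8.2500]
K = S⁻¹·BᵀPA = [-1.5000 1.1000]
A−BK = [1.2500 -0.4500; 4.0000 0.8000]
AᵀP(A−BK) = [21.3750 -9.3750; -9.3750 6.1750]
P' = Q + AᵀP(A−BK) = [31.3750 -10.8750; -10.8750 6.4250]
tr(P') = 37.8000


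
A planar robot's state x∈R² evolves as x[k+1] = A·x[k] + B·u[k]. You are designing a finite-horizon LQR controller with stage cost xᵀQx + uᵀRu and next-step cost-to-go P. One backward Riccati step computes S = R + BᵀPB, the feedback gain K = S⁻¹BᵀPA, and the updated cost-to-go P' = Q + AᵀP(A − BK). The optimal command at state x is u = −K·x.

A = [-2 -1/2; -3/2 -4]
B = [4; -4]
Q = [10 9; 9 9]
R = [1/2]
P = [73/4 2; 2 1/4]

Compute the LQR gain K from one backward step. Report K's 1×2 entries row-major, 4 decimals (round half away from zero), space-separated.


BᵀP = [65.0000 7.0000]
S = R + BᵀPB = [1/2] + [232.0000] = [232.5000]
BᵀPA = [-140.5000 -60.5000]
K = S⁻¹·BᵀPA = [-0.6043 -0.2602]
A−BK = [0.4172 0.5409; -3.9172 -5.0409]
AᵀP(A−BK) = [0.6582 0.6898; 0.6898 0.8195]
P' = Q + AᵀP(A−BK) = [10.6582 9.6898; 9.6898 9.8195]
tr(P') = 20.4777

-0.6043 -0.2602


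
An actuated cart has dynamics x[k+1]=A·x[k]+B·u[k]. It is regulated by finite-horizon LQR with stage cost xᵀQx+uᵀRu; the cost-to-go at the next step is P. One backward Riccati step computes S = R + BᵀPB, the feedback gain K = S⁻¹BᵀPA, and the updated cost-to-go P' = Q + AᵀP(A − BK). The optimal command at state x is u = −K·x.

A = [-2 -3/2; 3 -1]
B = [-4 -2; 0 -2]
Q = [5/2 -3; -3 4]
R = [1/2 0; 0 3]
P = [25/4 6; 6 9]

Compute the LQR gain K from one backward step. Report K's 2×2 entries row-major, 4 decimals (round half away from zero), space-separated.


0.9407 0.2097 -1.1892 0.4125

BᵀP = [-25.0000 -24.0000; -24.5000 -30.0000]
S = R + BᵀPB = [1/2 0; 0 3] + [100.0000 98.0000; 98.0000 109.0000] = [100.5000 98.0000; 98.0000 112.0000]
BᵀPA = [-22.0000 61.5000; -41.0000 66.7500]
K = S⁻¹·BᵀPA = [0.9407 0.2097; -1.1892 0.4125]
A−BK = [-0.6156 0.1639; 0.6217 -0.1751]
AᵀP(A−BK) = [5.9392 -1.7250; -1.7250 0.6318]
P' = Q + AᵀP(A−BK) = [8.4392 -4.7250; -4.7250 4.6318]
tr(P') = 13.0710


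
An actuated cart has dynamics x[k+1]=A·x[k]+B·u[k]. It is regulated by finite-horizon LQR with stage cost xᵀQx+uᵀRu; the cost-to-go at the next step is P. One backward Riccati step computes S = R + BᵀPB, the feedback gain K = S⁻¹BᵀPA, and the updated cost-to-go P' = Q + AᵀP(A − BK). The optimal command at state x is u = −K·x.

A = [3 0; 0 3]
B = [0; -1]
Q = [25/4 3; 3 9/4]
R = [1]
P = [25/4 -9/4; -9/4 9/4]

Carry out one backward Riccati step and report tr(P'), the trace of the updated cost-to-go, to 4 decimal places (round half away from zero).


BᵀP = [2.2500 -2.2500]
S = R + BᵀPB = [1] + [2.2500] = [3.2500]
BᵀPA = [6.7500 -6.7500]
K = S⁻¹·BᵀPA = [2.0769 -2.0769]
A−BK = [3.0000 0.0000; 2.0769 0.9231]
AᵀP(A−BK) = [42.2308 -6.2308; -6.2308 6.2308]
P' = Q + AᵀP(A−BK) = [48.4808 -3.2308; -3.2308 8.4808]
tr(P') = 56.9615

56.9615


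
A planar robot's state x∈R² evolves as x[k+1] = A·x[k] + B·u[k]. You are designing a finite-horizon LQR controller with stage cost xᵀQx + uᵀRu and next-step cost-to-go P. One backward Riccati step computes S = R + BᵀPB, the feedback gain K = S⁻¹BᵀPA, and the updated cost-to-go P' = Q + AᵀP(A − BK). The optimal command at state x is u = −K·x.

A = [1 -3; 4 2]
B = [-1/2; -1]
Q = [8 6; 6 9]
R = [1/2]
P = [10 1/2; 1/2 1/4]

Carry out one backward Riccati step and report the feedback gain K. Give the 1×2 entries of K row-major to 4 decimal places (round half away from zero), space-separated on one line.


BᵀP = [-5.5000 -0.5000]
S = R + BᵀPB = [1/2] + [3.2500] = [3.7500]
BᵀPA = [-7.5000 15.5000]
K = S⁻¹·BᵀPA = [-2.0000 4.1333]
A−BK = [0.0000 -0.9333; 2.0000 6.1333]
AᵀP(A−BK) = [3.0000 -2.0000; -2.0000 20.9333]
P' = Q + AᵀP(A−BK) = [11.0000 4.0000; 4.0000 29.9333]
tr(P') = 40.9333

-2.0000 4.1333


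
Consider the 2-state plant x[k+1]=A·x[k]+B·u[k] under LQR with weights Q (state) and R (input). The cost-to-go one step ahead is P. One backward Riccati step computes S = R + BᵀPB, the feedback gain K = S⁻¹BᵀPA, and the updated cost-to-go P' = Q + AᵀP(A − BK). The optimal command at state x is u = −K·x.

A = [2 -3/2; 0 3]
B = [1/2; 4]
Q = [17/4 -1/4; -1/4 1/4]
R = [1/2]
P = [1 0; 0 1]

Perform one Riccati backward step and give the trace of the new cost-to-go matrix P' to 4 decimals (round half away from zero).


12.1343

BᵀP = [0.5000 4.0000]
S = R + BᵀPB = [1/2] + [16.2500] = [16.7500]
BᵀPA = [1.0000 11.2500]
K = S⁻¹·BᵀPA = [0.0597 0.6716]
A−BK = [1.9701 -1.8358; -0.2388 0.3134]
AᵀP(A−BK) = [3.9403 -3.6716; -3.6716 3.6940]
P' = Q + AᵀP(A−BK) = [8.1903 -3.9216; -3.9216 3.9440]
tr(P') = 12.1343


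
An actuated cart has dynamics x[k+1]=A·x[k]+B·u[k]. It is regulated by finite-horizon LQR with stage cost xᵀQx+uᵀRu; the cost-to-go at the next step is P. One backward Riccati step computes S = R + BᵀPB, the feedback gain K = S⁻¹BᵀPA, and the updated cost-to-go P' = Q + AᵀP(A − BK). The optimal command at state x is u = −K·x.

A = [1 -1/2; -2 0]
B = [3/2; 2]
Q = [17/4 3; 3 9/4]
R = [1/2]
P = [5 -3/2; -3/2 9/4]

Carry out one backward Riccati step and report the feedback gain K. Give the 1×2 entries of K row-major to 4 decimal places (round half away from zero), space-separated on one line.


BᵀP = [4.5000 2.2500]
S = R + BᵀPB = [1/2] + [11.2500] = [11.7500]
BᵀPA = [0.0000 -2.2500]
K = S⁻¹·BᵀPA = [0.0000 -0.1915]
A−BK = [1.0000 -0.2128; -2.0000 0.3830]
AᵀP(A−BK) = [20.0000 -4.0000; -4.0000 0.8191]
P' = Q + AᵀP(A−BK) = [24.2500 -1.0000; -1.0000 3.0691]
tr(P') = 27.3191

0.0000 -0.1915


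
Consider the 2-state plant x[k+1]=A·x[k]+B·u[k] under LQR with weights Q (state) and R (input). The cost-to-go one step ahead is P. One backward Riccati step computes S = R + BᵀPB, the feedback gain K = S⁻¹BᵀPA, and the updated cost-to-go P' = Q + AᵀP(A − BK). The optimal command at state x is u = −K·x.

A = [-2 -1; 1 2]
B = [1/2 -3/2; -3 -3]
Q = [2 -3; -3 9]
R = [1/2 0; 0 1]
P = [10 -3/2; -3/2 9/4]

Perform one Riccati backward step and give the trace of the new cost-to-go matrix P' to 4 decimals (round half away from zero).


BᵀP = [9.5000 -7.5000; -10.5000 -4.5000]
S = R + BᵀPB = [1/2 0; 0 1] + [27.2500 8.2500; 8.2500 29.2500] = [27.7500 8.2500; 8.2500 30.2500]
BᵀPA = [-26.5000 -24.5000; 16.5000 1.5000]
K = S⁻¹·BᵀPA = [-1.2157 -0.9768; 0.8770 0.3160]
A−BK = [-0.0766 -0.0376; -0.0160 0.0175]
AᵀP(A−BK) = [1.5637 0.9002; 0.9002 0.5937]
P' = Q + AᵀP(A−BK) = [3.5637 -2.0998; -2.0998 9.5937]
tr(P') = 13.1575

13.1575


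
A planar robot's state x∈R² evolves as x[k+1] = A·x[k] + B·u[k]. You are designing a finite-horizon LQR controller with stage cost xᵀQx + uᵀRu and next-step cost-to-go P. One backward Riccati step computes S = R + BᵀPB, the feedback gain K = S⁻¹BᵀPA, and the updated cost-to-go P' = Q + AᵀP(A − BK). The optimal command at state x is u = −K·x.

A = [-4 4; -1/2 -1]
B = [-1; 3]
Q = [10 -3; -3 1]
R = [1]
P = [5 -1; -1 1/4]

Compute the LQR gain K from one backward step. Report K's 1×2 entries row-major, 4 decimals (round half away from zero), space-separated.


BᵀP = [-8.0000 1.7500]
S = R + BᵀPB = [1] + [13.2500] = [14.2500]
BᵀPA = [31.1250 -33.7500]
K = S⁻¹·BᵀPA = [2.1842 -2.3684]
A−BK = [-1.8158 1.6316; -7.0526 6.1053]
AᵀP(A−BK) = [8.0789 -8.1579; -8.1579 8.3158]
P' = Q + AᵀP(A−BK) = [18.0789 -11.1579; -11.1579 9.3158]
tr(P') = 27.3947

2.1842 -2.3684


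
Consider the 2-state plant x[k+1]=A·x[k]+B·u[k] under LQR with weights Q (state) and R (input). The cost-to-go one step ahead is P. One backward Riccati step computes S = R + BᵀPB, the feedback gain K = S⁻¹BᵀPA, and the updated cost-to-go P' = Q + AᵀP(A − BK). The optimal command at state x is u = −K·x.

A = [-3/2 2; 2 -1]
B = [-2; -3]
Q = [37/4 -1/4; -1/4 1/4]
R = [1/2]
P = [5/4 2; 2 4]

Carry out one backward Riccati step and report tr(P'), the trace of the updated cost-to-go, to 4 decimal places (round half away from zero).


BᵀP = [-8.5000 -16.0000]
S = R + BᵀPB = [1/2] + [65.0000] = [65.5000]
BᵀPA = [-19.2500 -1.0000]
K = S⁻¹·BᵀPA = [-0.2939 -0.0153]
A−BK = [-2.0878 1.9695; 1.1183 -1.0458]
AᵀP(A−BK) = [1.1551 -1.0439; -1.0439 0.9847]
P' = Q + AᵀP(A−BK) = [10.4051 -1.2939; -1.2939 1.2347]
tr(P') = 11.6398

11.6398


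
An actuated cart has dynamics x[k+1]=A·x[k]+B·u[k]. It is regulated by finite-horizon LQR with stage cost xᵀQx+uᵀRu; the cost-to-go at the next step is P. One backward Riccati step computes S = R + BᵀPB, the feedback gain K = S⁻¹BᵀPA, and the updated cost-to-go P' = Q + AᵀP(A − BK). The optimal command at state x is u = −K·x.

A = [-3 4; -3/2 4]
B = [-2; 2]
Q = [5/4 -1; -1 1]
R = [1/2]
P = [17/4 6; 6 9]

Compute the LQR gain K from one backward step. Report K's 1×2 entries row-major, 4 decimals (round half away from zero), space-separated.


BᵀP = [3.5000 6.0000]
S = R + BᵀPB = [1/2] + [5.0000] = [5.5000]
BᵀPA = [-19.5000 38.0000]
K = S⁻¹·BᵀPA = [-3.5455 6.9091]
A−BK = [-10.0909 17.8182; 5.5909 -9.8182]
AᵀP(A−BK) = [43.3636 -78.2727; -78.2727 141.4545]
P' = Q + AᵀP(A−BK) = [44.6136 -79.2727; -79.2727 142.4545]
tr(P') = 187.0682

-3.5455 6.9091


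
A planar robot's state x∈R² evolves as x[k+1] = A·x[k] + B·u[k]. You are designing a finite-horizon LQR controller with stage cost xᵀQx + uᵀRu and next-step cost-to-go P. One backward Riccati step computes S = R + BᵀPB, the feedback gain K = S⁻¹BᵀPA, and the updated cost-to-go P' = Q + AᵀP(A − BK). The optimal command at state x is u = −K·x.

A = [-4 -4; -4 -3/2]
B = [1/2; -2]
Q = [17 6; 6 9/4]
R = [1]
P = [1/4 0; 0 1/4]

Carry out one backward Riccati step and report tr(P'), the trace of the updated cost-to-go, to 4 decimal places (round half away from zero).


30.6913

BᵀP = [0.1250 -0.5000]
S = R + BᵀPB = [1] + [1.0625] = [2.0625]
BᵀPA = [1.5000 0.2500]
K = S⁻¹·BᵀPA = [0.7273 0.1212]
A−BK = [-4.3636 -4.0606; -2.5455 -1.2576]
AᵀP(A−BK) = [6.9091 5.3182; 5.3182 4.5322]
P' = Q + AᵀP(A−BK) = [23.9091 11.3182; 11.3182 6.7822]
tr(P') = 30.6913


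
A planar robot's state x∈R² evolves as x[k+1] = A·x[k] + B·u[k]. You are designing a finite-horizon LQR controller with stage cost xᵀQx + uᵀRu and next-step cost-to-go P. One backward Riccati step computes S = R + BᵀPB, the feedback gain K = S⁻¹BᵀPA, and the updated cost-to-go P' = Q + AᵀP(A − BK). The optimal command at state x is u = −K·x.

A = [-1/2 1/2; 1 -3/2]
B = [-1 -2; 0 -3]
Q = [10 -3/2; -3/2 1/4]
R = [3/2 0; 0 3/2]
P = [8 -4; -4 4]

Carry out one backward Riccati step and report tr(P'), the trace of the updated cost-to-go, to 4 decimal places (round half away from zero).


BᵀP = [-8.0000 4.0000; -4.0000 -4.0000]
S = R + BᵀPB = [3/2 0; 0 3/2] + [8.0000 4.0000; 4.0000 20.0000] = [9.5000 4.0000; 4.0000 21.5000]
BᵀPA = [8.0000 -10.0000; -2.0000 4.0000]
K = S⁻¹·BᵀPA = [0.9562 -1.2271; -0.2709 0.4143]
A−BK = [-0.0857 0.1016; 0.1873 -0.2570]
AᵀP(A−BK) = [1.8088 -2.3546; -2.3546 3.0717]
P' = Q + AᵀP(A−BK) = [11.8088 -3.8546; -3.8546 3.3217]
tr(P') = 15.1305

15.1305


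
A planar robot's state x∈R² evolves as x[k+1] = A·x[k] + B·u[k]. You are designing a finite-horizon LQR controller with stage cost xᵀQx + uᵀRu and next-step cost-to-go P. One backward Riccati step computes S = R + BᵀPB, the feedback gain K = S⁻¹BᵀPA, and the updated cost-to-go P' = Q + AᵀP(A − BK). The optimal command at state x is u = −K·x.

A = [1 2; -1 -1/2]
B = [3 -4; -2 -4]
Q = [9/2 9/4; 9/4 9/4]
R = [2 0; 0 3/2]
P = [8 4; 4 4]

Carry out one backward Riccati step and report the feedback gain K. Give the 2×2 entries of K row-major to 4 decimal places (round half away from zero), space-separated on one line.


0.3629 0.4568 0.0405 -0.1352

BᵀP = [16.0000 4.0000; -48.0000 -32.0000]
S = R + BᵀPB = [2 0; 0 3/2] + [40.0000 -80.0000; -80.0000 320.0000] = [42.0000 -80.0000; -80.0000 321.5000]
BᵀPA = [12.0000 30.0000; -16.0000 -80.0000]
K = S⁻¹·BᵀPA = [0.3629 0.4568; 0.0405 -0.1352]
A−BK = [0.0733 0.0888; -0.1119 -0.1269]
AᵀP(A−BK) = [0.2934 0.3553; 0.3553 0.4822]
P' = Q + AᵀP(A−BK) = [4.7934 2.6053; 2.6053 2.7322]
tr(P') = 7.5256


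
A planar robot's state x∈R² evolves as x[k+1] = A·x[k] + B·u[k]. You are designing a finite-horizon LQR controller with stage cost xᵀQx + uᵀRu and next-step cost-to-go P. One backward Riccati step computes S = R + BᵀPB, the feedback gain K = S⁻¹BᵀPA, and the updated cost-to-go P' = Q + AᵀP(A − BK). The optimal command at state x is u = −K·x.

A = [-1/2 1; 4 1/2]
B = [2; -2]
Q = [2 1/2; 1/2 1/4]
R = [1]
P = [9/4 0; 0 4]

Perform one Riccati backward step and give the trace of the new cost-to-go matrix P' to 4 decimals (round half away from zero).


24.9351

BᵀP = [4.5000 -8.0000]
S = R + BᵀPB = [1] + [25.0000] = [26.0000]
BᵀPA = [-34.2500 0.5000]
K = S⁻¹·BᵀPA = [-1.3173 0.0192]
A−BK = [2.1346 0.9615; 1.3654 0.5385]
AᵀP(A−BK) = [19.4447 7.5337; 7.5337 3.2404]
P' = Q + AᵀP(A−BK) = [21.4447 8.0337; 8.0337 3.4904]
tr(P') = 24.9351


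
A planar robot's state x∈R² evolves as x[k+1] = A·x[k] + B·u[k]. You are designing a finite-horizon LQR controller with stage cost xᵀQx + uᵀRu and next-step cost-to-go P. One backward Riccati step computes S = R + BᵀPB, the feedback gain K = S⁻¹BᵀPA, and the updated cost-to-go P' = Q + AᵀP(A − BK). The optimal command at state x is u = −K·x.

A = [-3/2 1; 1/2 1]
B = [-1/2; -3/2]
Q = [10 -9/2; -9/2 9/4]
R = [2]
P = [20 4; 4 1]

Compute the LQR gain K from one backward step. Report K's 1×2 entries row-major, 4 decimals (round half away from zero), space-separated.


1.4590 -1.2787

BᵀP = [-16.0000 -3.5000]
S = R + BᵀPB = [2] + [13.2500] = [15.2500]
BᵀPA = [22.2500 -19.5000]
K = S⁻¹·BᵀPA = [1.4590 -1.2787]
A−BK = [-0.7705 0.3607; 2.6885 -0.9180]
AᵀP(A−BK) = [6.7869 -5.0492; -5.0492 4.0656]
P' = Q + AᵀP(A−BK) = [16.7869 -9.5492; -9.5492 6.3156]
tr(P') = 23.1025


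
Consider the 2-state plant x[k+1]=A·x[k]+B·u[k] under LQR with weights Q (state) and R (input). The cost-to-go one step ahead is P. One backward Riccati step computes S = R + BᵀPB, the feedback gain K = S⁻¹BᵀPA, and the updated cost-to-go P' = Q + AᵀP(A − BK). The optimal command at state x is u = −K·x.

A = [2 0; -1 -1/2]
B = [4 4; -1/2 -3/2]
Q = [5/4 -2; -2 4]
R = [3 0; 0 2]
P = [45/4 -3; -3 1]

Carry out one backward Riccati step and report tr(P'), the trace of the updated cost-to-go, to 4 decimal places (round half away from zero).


5.6586

BᵀP = [46.5000 -12.5000; 49.5000 -13.5000]
S = R + BᵀPB = [3 0; 0 2] + [192.2500 204.7500; 204.7500 218.2500] = [195.2500 204.7500; 204.7500 220.2500]
BᵀPA = [105.5000 6.2500; 112.5000 6.7500]
K = S⁻¹·BᵀPA = [0.1868 -0.0051; 0.3371 0.0354]
A−BK = [-0.0957 -0.1212; -0.4009 -0.4495]
AᵀP(A−BK) = [0.3655 0.0569; 0.0569 0.0430]
P' = Q + AᵀP(A−BK) = [1.6155 -1.9431; -1.9431 4.0430]
tr(P') = 5.6586


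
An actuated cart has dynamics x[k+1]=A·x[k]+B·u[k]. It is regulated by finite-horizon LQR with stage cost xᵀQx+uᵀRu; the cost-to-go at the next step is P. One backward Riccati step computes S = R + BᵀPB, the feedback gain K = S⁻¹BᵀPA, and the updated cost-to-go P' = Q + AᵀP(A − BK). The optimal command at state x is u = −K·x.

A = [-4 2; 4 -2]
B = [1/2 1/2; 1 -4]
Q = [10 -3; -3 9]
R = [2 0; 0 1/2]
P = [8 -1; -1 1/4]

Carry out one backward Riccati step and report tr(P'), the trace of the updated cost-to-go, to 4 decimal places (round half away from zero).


44.7399

BᵀP = [3.0000 -0.2500; 8.0000 -1.5000]
S = R + BᵀPB = [2 0; 0 1/2] + [1.2500 2.5000; 2.5000 10.0000] = [3.2500 2.5000; 2.5000 10.5000]
BᵀPA = [-13.0000 6.5000; -38.0000 19.0000]
K = S⁻¹·BᵀPA = [-1.4888 0.7444; -3.2646 1.6323]
A−BK = [-1.6233 0.8117; -7.5695 3.7848]
AᵀP(A−BK) = [20.5919 -10.2960; -10.2960 5.1480]
P' = Q + AᵀP(A−BK) = [30.5919 -13.2960; -13.2960 14.1480]
tr(P') = 44.7399


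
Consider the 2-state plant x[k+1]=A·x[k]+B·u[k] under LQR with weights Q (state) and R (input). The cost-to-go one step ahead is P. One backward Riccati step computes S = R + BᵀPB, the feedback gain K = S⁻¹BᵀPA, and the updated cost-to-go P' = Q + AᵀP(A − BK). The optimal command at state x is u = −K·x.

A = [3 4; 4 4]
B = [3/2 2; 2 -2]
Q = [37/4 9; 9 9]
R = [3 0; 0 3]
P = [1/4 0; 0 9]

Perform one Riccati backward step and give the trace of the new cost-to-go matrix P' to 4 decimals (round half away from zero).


35.0950

BᵀP = [0.3750 18.0000; 0.5000 -18.0000]
S = R + BᵀPB = [3 0; 0 3] + [36.5625 -35.2500; -35.2500 37.0000] = [39.5625 -35.2500; -35.2500 40.0000]
BᵀPA = [73.1250 73.5000; -70.5000 -70.0000]
K = S⁻¹·BᵀPA = [1.2940 1.3900; -0.6222 -0.5251]
A−BK = [2.3034 2.9653; 0.1677 0.1699]
AᵀP(A−BK) = [7.7639 8.3398; 8.3398 9.0811]
P' = Q + AᵀP(A−BK) = [17.0139 17.3398; 17.3398 18.0811]
tr(P') = 35.0950


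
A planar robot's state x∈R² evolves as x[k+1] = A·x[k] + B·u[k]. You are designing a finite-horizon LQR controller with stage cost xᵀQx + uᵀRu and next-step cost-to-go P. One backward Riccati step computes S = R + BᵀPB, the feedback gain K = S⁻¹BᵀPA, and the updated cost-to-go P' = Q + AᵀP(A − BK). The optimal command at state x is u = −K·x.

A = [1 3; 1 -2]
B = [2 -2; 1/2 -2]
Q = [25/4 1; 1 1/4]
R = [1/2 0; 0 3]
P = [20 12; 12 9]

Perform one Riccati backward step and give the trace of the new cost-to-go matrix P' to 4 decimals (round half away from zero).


13.8276

BᵀP = [46.0000 28.5000; -64.0000 -42.0000]
S = R + BᵀPB = [1/2 0; 0 3] + [106.2500 -149.0000; -149.0000 212.0000] = [106.7500 -149.0000; -149.0000 215.0000]
BᵀPA = [74.5000 81.0000; -106.0000 -108.0000]
K = S⁻¹·BᵀPA = [0.2979 1.7634; -0.2866 0.7198]
A−BK = [-0.1689 0.9127; 0.2779 -1.4422]
AᵀP(A−BK) = [0.4299 -1.0796; -1.0796 6.8977]
P' = Q + AᵀP(A−BK) = [6.6799 -0.0796; -0.0796 7.1477]
tr(P') = 13.8276


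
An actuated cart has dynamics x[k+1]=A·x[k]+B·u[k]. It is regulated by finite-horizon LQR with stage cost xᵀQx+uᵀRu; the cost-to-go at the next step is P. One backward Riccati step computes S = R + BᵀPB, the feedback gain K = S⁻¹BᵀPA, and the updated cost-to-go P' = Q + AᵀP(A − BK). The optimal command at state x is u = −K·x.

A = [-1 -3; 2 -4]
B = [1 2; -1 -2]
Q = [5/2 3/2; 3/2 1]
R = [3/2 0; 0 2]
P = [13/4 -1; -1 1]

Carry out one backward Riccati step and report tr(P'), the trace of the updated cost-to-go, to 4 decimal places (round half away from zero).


BᵀP = [4.2500 -2.0000; 8.5000 -4.0000]
S = R + BᵀPB = [3/2 0; 0 2] + [6.2500 12.5000; 12.5000 25.0000] = [7.7500 12.5000; 12.5000 27.0000]
BᵀPA = [-8.2500 -4.7500; -16.5000 -9.5000]
K = S⁻¹·BᵀPA = [-0.3113 -0.1792; -0.4670 -0.2689]
A−BK = [0.2453 -2.2830; 0.7547 -4.7170]
AᵀP(A−BK) = [0.9764 -2.1651; -2.1651 17.8443]
P' = Q + AᵀP(A−BK) = [3.4764 -0.6651; -0.6651 18.8443]
tr(P') = 22.3208

22.3208


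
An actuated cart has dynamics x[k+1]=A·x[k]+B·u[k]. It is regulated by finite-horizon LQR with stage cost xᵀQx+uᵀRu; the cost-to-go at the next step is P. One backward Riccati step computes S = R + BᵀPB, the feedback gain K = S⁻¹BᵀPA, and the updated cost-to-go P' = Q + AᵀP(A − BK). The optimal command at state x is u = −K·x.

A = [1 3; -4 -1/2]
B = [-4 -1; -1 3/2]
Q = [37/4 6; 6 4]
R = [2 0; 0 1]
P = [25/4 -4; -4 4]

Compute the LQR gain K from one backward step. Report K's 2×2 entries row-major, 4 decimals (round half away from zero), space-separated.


BᵀP = [-21.0000 12.0000; -12.2500 10.0000]
S = R + BᵀPB = [2 0; 0 1] + [72.0000 39.0000; 39.0000 27.2500] = [74.0000 39.0000; 39.0000 28.2500]
BᵀPA = [-69.0000 -69.0000; -52.2500 -41.7500]
K = S⁻¹·BᵀPA = [0.1554 -0.5637; -2.0641 -0.6997]
A−BK = [-0.4425 0.0457; -0.7485 -0.0140]
AᵀP(A−BK) = [5.1238 1.2968; 1.2968 1.1440]
P' = Q + AᵀP(A−BK) = [14.3738 7.2968; 7.2968 5.1440]
tr(P') = 19.5178

0.1554 -0.5637 -2.0641 -0.6997


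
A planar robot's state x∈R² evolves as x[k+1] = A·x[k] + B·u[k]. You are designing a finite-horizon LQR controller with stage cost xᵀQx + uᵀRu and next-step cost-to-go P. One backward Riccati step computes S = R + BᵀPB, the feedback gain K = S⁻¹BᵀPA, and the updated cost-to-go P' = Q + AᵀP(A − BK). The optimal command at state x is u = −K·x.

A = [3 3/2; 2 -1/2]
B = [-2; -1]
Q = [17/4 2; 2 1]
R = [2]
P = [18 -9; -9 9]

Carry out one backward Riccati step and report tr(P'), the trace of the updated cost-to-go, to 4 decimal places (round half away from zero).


23.9681

BᵀP = [-27.0000 9.0000]
S = R + BᵀPB = [2] + [45.0000] = [47.0000]
BᵀPA = [-63.0000 -45.0000]
K = S⁻¹·BᵀPA = [-1.3404 -0.9574]
A−BK = [0.3191 -0.4149; 0.6596 -1.4574]
AᵀP(A−BK) = [5.5532 -1.8191; -1.8191 13.1649]
P' = Q + AᵀP(A−BK) = [9.8032 0.1809; 0.1809 14.1649]
tr(P') = 23.9681


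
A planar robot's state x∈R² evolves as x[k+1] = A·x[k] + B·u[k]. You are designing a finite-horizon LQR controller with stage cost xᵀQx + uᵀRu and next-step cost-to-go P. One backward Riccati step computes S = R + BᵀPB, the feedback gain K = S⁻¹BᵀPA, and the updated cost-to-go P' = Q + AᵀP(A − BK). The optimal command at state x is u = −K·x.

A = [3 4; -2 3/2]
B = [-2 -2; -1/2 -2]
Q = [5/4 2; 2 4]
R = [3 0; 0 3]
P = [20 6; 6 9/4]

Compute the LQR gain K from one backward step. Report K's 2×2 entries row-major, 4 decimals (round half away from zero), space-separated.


-0.7426 -0.9119 -0.2832 -0.9314

BᵀP = [-43.0000 -13.1250; -52.0000 -16.5000]
S = R + BᵀPB = [3 0; 0 3] + [92.5625 112.2500; 112.2500 137.0000] = [95.5625 112.2500; 112.2500 140.0000]
BᵀPA = [-102.7500 -191.6875; -123.0000 -232.7500]
K = S⁻¹·BᵀPA = [-0.7426 -0.9119; -0.2832 -0.9314]
A−BK = [0.9485 0.3135; -2.9376 -0.8187]
AᵀP(A−BK) = [5.8685 3.9961; 3.9961 5.4907]
P' = Q + AᵀP(A−BK) = [7.1185 5.9961; 5.9961 9.4907]
tr(P') = 16.6093


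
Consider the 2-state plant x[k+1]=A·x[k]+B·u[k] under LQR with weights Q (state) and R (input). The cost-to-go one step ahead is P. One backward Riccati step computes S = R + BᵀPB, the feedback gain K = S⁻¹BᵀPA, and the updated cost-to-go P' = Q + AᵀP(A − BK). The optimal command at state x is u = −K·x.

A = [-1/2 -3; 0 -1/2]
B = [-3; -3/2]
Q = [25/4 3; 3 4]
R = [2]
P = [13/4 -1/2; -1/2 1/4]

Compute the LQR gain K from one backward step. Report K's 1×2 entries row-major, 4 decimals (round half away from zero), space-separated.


0.1648 0.9680

BᵀP = [-9.0000 1.1250]
S = R + BᵀPB = [2] + [25.3125] = [27.3125]
BᵀPA = [4.5000 26.4375]
K = S⁻¹·BᵀPA = [0.1648 0.9680]
A−BK = [-0.0057 -0.0961; 0.2471 0.9519]
AᵀP(A−BK) = [0.0711 0.3942; 0.3942 2.2220]
P' = Q + AᵀP(A−BK) = [6.3211 3.3942; 3.3942 6.2220]
tr(P') = 12.5430


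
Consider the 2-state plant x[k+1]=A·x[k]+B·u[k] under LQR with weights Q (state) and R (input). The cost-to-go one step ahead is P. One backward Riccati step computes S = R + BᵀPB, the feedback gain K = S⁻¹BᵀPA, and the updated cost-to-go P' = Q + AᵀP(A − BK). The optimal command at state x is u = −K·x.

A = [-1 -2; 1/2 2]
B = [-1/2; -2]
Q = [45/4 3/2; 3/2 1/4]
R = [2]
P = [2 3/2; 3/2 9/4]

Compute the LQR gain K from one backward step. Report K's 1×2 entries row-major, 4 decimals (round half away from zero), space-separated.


0.0948 -0.1724

BᵀP = [-4.0000 -5.2500]
S = R + BᵀPB = [2] + [12.5000] = [14.5000]
BᵀPA = [1.3750 -2.5000]
K = S⁻¹·BᵀPA = [0.0948 -0.1724]
A−BK = [-0.9526 -2.0862; 0.6897 1.6552]
AᵀP(A−BK) = [0.9321 1.9871; 1.9871 4.5690]
P' = Q + AᵀP(A−BK) = [12.1821 3.4871; 3.4871 4.8190]
tr(P') = 17.0011


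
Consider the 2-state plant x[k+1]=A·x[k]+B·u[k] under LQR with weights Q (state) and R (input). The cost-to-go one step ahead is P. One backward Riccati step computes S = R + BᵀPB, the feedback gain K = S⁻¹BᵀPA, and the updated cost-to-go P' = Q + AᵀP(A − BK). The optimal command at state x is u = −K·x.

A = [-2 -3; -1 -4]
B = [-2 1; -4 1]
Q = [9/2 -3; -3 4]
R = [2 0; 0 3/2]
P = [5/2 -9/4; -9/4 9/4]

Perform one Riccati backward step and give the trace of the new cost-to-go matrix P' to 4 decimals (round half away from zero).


BᵀP = [4.0000 -4.5000; 0.2500 0.0000]
S = R + BᵀPB = [2 0; 0 3/2] + [10.0000 -0.5000; -0.5000 0.2500] = [12.0000 -0.5000; -0.5000 1.7500]
BᵀPA = [-3.5000 6.0000; -0.5000 -0.7500]
K = S⁻¹·BᵀPA = [-0.3072 0.4880; -0.3735 -0.2892]
A−BK = [-2.2410 -1.7349; -1.8554 -1.7590]
AᵀP(A−BK) = [1.9880 0.8133; 0.8133 1.3554]
P' = Q + AᵀP(A−BK) = [6.4880 -2.1867; -2.1867 5.3554]
tr(P') = 11.8434

11.8434


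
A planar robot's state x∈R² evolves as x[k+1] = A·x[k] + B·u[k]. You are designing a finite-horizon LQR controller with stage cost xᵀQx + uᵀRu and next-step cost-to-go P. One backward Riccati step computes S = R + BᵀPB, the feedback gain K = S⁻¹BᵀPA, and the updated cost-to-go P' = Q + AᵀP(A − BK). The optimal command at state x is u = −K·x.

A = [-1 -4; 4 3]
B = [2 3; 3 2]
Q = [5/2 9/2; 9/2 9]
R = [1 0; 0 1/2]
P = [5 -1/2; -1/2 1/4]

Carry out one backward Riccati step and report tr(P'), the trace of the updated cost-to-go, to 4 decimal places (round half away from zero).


BᵀP = [8.5000 -0.2500; 14.0000 -1.0000]
S = R + BᵀPB = [1 0; 0 1/2] + [16.2500 25.0000; 25.0000 40.0000] = [17.2500 25.0000; 25.0000 40.5000]
BᵀPA = [-9.5000 -34.7500; -18.0000 -59.0000]
K = S⁻¹·BᵀPA = [0.8862 0.9185; -0.9915 -2.0238]
A−BK = [0.2020 0.2343; 3.3243 4.2920]
AᵀP(A−BK) = [3.5722 4.7980; 4.7980 6.7657]
P' = Q + AᵀP(A−BK) = [6.0722 9.2980; 9.2980 15.7657]
tr(P') = 21.8379

21.8379


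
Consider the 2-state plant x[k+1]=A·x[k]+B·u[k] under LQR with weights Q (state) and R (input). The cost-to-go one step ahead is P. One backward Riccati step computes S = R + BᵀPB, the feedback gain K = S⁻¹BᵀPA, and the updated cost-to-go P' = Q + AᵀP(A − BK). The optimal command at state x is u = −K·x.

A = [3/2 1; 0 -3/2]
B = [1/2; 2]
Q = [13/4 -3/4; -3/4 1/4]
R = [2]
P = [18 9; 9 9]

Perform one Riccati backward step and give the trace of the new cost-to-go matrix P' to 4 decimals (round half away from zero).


BᵀP = [27.0000 22.5000]
S = R + BᵀPB = [2] + [58.5000] = [60.5000]
BᵀPA = [40.5000 -6.7500]
K = S⁻¹·BᵀPA = [0.6694 -0.1116]
A−BK = [1.1653 1.0558; -1.3388 -1.2769]
AᵀP(A−BK) = [13.3884 11.2686; 11.2686 10.4969]
P' = Q + AᵀP(A−BK) = [16.6384 10.5186; 10.5186 10.7469]
tr(P') = 27.3853

27.3853


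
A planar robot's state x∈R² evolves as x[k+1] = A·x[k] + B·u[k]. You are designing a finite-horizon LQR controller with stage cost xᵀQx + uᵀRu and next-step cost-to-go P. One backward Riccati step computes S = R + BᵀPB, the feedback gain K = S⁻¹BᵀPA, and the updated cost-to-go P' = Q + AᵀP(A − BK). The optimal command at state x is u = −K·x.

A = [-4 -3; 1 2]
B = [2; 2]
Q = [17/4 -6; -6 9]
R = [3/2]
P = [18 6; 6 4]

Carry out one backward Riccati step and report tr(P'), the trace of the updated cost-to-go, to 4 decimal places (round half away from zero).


69.4318

BᵀP = [48.0000 20.0000]
S = R + BᵀPB = [3/2] + [136.0000] = [137.5000]
BᵀPA = [-172.0000 -104.0000]
K = S⁻¹·BᵀPA = [-1.2509 -0.7564]
A−BK = [-1.4982 -1.4873; 3.5018 3.5127]
AᵀP(A−BK) = [28.8436 27.9055; 27.9055 27.3382]
P' = Q + AᵀP(A−BK) = [33.0936 21.9055; 21.9055 36.3382]
tr(P') = 69.4318
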